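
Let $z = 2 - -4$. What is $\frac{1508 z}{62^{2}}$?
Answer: $\frac{2262}{961} \approx 2.3538$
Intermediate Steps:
$z = 6$ ($z = 2 + 4 = 6$)
$\frac{1508 z}{62^{2}} = \frac{1508 \cdot 6}{62^{2}} = \frac{9048}{3844} = 9048 \cdot \frac{1}{3844} = \frac{2262}{961}$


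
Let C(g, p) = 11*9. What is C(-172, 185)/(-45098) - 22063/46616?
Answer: -499806079/1051144184 ≈ -0.47549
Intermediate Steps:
C(g, p) = 99
C(-172, 185)/(-45098) - 22063/46616 = 99/(-45098) - 22063/46616 = 99*(-1/45098) - 22063*1/46616 = -99/45098 - 22063/46616 = -499806079/1051144184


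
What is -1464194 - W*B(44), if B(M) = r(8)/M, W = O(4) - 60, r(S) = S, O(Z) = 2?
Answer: -16106018/11 ≈ -1.4642e+6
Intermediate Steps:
W = -58 (W = 2 - 60 = -58)
B(M) = 8/M
-1464194 - W*B(44) = -1464194 - (-58)*8/44 = -1464194 - (-58)*8*(1/44) = -1464194 - (-58)*2/11 = -1464194 - 1*(-116/11) = -1464194 + 116/11 = -16106018/11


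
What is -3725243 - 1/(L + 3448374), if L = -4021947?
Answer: -2136698803238/573573 ≈ -3.7252e+6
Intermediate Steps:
-3725243 - 1/(L + 3448374) = -3725243 - 1/(-4021947 + 3448374) = -3725243 - 1/(-573573) = -3725243 - 1*(-1/573573) = -3725243 + 1/573573 = -2136698803238/573573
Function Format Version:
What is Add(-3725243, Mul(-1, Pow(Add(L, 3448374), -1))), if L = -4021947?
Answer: Rational(-2136698803238, 573573) ≈ -3.7252e+6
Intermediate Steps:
Add(-3725243, Mul(-1, Pow(Add(L, 3448374), -1))) = Add(-3725243, Mul(-1, Pow(Add(-4021947, 3448374), -1))) = Add(-3725243, Mul(-1, Pow(-573573, -1))) = Add(-3725243, Mul(-1, Rational(-1, 573573))) = Add(-3725243, Rational(1, 573573)) = Rational(-2136698803238, 573573)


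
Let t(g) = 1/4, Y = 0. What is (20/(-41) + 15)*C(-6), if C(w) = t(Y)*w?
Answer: -1785/82 ≈ -21.768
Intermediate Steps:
t(g) = ¼
C(w) = w/4
(20/(-41) + 15)*C(-6) = (20/(-41) + 15)*((¼)*(-6)) = (20*(-1/41) + 15)*(-3/2) = (-20/41 + 15)*(-3/2) = (595/41)*(-3/2) = -1785/82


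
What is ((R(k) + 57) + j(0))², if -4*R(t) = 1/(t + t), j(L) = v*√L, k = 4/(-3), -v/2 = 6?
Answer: 3337929/1024 ≈ 3259.7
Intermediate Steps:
v = -12 (v = -2*6 = -12)
k = -4/3 (k = 4*(-⅓) = -4/3 ≈ -1.3333)
j(L) = -12*√L
R(t) = -1/(8*t) (R(t) = -1/(4*(t + t)) = -1/(2*t)/4 = -1/(8*t))
((R(k) + 57) + j(0))² = ((-1/(8*(-4/3)) + 57) - 12*√0)² = ((-⅛*(-¾) + 57) - 12*0)² = ((3/32 + 57) + 0)² = (1827/32 + 0)² = (1827/32)² = 3337929/1024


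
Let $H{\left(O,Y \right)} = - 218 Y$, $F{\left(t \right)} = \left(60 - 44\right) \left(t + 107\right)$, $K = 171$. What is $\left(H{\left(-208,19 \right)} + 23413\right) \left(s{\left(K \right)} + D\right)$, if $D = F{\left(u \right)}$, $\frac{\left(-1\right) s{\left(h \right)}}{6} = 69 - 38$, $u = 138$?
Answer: $71957914$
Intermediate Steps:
$F{\left(t \right)} = 1712 + 16 t$ ($F{\left(t \right)} = 16 \left(107 + t\right) = 1712 + 16 t$)
$s{\left(h \right)} = -186$ ($s{\left(h \right)} = - 6 \left(69 - 38\right) = \left(-6\right) 31 = -186$)
$D = 3920$ ($D = 1712 + 16 \cdot 138 = 1712 + 2208 = 3920$)
$\left(H{\left(-208,19 \right)} + 23413\right) \left(s{\left(K \right)} + D\right) = \left(\left(-218\right) 19 + 23413\right) \left(-186 + 3920\right) = \left(-4142 + 23413\right) 3734 = 19271 \cdot 3734 = 71957914$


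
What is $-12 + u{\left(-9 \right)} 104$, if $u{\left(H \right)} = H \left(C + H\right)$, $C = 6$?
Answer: $2796$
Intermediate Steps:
$u{\left(H \right)} = H \left(6 + H\right)$
$-12 + u{\left(-9 \right)} 104 = -12 + - 9 \left(6 - 9\right) 104 = -12 + \left(-9\right) \left(-3\right) 104 = -12 + 27 \cdot 104 = -12 + 2808 = 2796$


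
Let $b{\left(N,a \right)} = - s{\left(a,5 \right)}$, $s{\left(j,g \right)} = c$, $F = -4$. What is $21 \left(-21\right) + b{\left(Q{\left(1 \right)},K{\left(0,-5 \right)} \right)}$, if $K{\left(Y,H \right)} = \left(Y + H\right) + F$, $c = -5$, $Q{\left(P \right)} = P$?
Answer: $-436$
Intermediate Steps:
$s{\left(j,g \right)} = -5$
$K{\left(Y,H \right)} = -4 + H + Y$ ($K{\left(Y,H \right)} = \left(Y + H\right) - 4 = \left(H + Y\right) - 4 = -4 + H + Y$)
$b{\left(N,a \right)} = 5$ ($b{\left(N,a \right)} = \left(-1\right) \left(-5\right) = 5$)
$21 \left(-21\right) + b{\left(Q{\left(1 \right)},K{\left(0,-5 \right)} \right)} = 21 \left(-21\right) + 5 = -441 + 5 = -436$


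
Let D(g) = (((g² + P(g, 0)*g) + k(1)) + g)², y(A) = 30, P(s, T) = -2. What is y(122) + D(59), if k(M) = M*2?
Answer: 11723806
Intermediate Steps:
k(M) = 2*M
D(g) = (2 + g² - g)² (D(g) = (((g² - 2*g) + 2*1) + g)² = (((g² - 2*g) + 2) + g)² = ((2 + g² - 2*g) + g)² = (2 + g² - g)²)
y(122) + D(59) = 30 + (2 + 59² - 1*59)² = 30 + (2 + 3481 - 59)² = 30 + 3424² = 30 + 11723776 = 11723806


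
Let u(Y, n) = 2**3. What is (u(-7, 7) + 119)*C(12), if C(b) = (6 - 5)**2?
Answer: 127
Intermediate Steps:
u(Y, n) = 8
C(b) = 1 (C(b) = 1**2 = 1)
(u(-7, 7) + 119)*C(12) = (8 + 119)*1 = 127*1 = 127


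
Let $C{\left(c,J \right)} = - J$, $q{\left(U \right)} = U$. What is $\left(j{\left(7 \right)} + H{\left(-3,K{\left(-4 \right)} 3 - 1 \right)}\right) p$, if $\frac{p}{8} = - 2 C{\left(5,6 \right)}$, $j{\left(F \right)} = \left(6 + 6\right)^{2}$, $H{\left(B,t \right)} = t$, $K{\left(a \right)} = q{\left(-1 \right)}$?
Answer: $13440$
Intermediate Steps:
$K{\left(a \right)} = -1$
$j{\left(F \right)} = 144$ ($j{\left(F \right)} = 12^{2} = 144$)
$p = 96$ ($p = 8 \left(- 2 \left(\left(-1\right) 6\right)\right) = 8 \left(\left(-2\right) \left(-6\right)\right) = 8 \cdot 12 = 96$)
$\left(j{\left(7 \right)} + H{\left(-3,K{\left(-4 \right)} 3 - 1 \right)}\right) p = \left(144 - 4\right) 96 = 140 \cdot 96 = 13440$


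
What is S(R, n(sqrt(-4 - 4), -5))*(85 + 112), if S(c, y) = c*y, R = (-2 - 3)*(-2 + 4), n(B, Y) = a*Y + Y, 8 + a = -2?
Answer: -88650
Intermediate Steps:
a = -10 (a = -8 - 2 = -10)
n(B, Y) = -9*Y (n(B, Y) = -10*Y + Y = -9*Y)
R = -10 (R = -5*2 = -10)
S(R, n(sqrt(-4 - 4), -5))*(85 + 112) = (-(-90)*(-5))*(85 + 112) = -10*45*197 = -450*197 = -88650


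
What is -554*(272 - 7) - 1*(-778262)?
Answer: 631452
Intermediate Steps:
-554*(272 - 7) - 1*(-778262) = -554*265 + 778262 = -146810 + 778262 = 631452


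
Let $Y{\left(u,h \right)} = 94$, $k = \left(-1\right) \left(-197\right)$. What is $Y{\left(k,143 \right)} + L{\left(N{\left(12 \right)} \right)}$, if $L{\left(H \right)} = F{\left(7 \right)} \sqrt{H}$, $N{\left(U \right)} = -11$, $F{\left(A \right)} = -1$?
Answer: $94 - i \sqrt{11} \approx 94.0 - 3.3166 i$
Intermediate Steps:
$k = 197$
$L{\left(H \right)} = - \sqrt{H}$
$Y{\left(k,143 \right)} + L{\left(N{\left(12 \right)} \right)} = 94 - \sqrt{-11} = 94 - i \sqrt{11}$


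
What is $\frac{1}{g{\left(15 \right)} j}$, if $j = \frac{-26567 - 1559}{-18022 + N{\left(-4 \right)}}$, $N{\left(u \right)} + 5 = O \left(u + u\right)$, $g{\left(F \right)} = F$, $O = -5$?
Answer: $\frac{17987}{421890} \approx 0.042634$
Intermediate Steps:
$N{\left(u \right)} = -5 - 10 u$ ($N{\left(u \right)} = -5 - 5 \left(u + u\right) = -5 - 5 \cdot 2 u = -5 - 10 u$)
$j = \frac{28126}{17987}$ ($j = \frac{-26567 - 1559}{-18022 - -35} = - \frac{28126}{-18022 + \left(-5 + 40\right)} = - \frac{28126}{-18022 + 35} = - \frac{28126}{-17987} = \left(-28126\right) \left(- \frac{1}{17987}\right) = \frac{28126}{17987} \approx 1.5637$)
$\frac{1}{g{\left(15 \right)} j} = \frac{1}{15 \cdot \frac{28126}{17987}} = \frac{1}{15} \cdot \frac{17987}{28126} = \frac{17987}{421890}$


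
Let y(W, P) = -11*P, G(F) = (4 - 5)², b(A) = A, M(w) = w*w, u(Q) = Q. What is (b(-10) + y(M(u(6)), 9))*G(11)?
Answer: -109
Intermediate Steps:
M(w) = w²
G(F) = 1 (G(F) = (-1)² = 1)
(b(-10) + y(M(u(6)), 9))*G(11) = (-10 - 11*9)*1 = (-10 - 99)*1 = -109*1 = -109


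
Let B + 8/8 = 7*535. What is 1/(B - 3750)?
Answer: -⅙ ≈ -0.16667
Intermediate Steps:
B = 3744 (B = -1 + 7*535 = -1 + 3745 = 3744)
1/(B - 3750) = 1/(3744 - 3750) = 1/(-6) = -⅙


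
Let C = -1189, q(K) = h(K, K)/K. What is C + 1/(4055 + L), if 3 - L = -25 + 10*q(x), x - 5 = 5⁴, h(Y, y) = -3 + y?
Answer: -101699905/85534 ≈ -1189.0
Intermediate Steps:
x = 630 (x = 5 + 5⁴ = 5 + 625 = 630)
q(K) = (-3 + K)/K
L = 379/21 (L = 3 - (-25 + 10*((-3 + 630)/630)) = 3 - (-25 + 10*((1/630)*627)) = 3 - (-25 + 10*(209/210)) = 3 - (-25 + 209/21) = 3 - 1*(-316/21) = 3 + 316/21 = 379/21 ≈ 18.048)
C + 1/(4055 + L) = -1189 + 1/(4055 + 379/21) = -1189 + 1/(85534/21) = -1189 + 21/85534 = -101699905/85534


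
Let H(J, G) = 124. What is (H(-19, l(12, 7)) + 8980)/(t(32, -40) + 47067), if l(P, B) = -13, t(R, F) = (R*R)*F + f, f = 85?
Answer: 569/387 ≈ 1.4703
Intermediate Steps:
t(R, F) = 85 + F*R² (t(R, F) = (R*R)*F + 85 = R²*F + 85 = F*R² + 85 = 85 + F*R²)
(H(-19, l(12, 7)) + 8980)/(t(32, -40) + 47067) = (124 + 8980)/((85 - 40*32²) + 47067) = 9104/((85 - 40*1024) + 47067) = 9104/((85 - 40960) + 47067) = 9104/(-40875 + 47067) = 9104/6192 = 9104*(1/6192) = 569/387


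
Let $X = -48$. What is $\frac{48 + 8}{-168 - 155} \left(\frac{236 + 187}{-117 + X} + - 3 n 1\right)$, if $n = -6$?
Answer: $- \frac{47544}{17765} \approx -2.6763$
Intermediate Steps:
$\frac{48 + 8}{-168 - 155} \left(\frac{236 + 187}{-117 + X} + - 3 n 1\right) = \frac{48 + 8}{-168 - 155} \left(\frac{236 + 187}{-117 - 48} + \left(-3\right) \left(-6\right) 1\right) = \frac{56}{-323} \left(\frac{423}{-165} + 18 \cdot 1\right) = 56 \left(- \frac{1}{323}\right) \left(423 \left(- \frac{1}{165}\right) + 18\right) = - \frac{56 \left(- \frac{141}{55} + 18\right)}{323} = \left(- \frac{56}{323}\right) \frac{849}{55} = - \frac{47544}{17765}$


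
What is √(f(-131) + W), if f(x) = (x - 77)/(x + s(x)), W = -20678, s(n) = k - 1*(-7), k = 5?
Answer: 3*I*√32532934/119 ≈ 143.79*I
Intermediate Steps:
s(n) = 12 (s(n) = 5 - 1*(-7) = 5 + 7 = 12)
f(x) = (-77 + x)/(12 + x) (f(x) = (x - 77)/(x + 12) = (-77 + x)/(12 + x))
√(f(-131) + W) = √((-77 - 131)/(12 - 131) - 20678) = √(-208/(-119) - 20678) = √(-1/119*(-208) - 20678) = √(208/119 - 20678) = √(-2460474/119) = 3*I*√32532934/119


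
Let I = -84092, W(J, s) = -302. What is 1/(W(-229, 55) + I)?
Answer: -1/84394 ≈ -1.1849e-5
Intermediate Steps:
1/(W(-229, 55) + I) = 1/(-302 - 84092) = 1/(-84394) = -1/84394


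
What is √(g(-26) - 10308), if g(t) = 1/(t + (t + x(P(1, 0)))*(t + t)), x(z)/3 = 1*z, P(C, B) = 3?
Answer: I*√7588377654/858 ≈ 101.53*I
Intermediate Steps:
x(z) = 3*z (x(z) = 3*(1*z) = 3*z)
g(t) = 1/(t + 2*t*(9 + t)) (g(t) = 1/(t + (t + 3*3)*(t + t)) = 1/(t + (t + 9)*(2*t)) = 1/(t + (9 + t)*(2*t)) = 1/(t + 2*t*(9 + t)))
√(g(-26) - 10308) = √(1/((-26)*(19 + 2*(-26))) - 10308) = √(-1/(26*(19 - 52)) - 10308) = √(-1/26/(-33) - 10308) = √(-1/26*(-1/33) - 10308) = √(1/858 - 10308) = √(-8844263/858) = I*√7588377654/858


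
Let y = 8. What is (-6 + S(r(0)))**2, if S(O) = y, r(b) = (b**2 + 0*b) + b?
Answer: 4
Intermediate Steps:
r(b) = b + b**2 (r(b) = (b**2 + 0) + b = b**2 + b = b + b**2)
S(O) = 8
(-6 + S(r(0)))**2 = (-6 + 8)**2 = 2**2 = 4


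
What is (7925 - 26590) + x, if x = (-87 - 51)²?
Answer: 379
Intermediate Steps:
x = 19044 (x = (-138)² = 19044)
(7925 - 26590) + x = (7925 - 26590) + 19044 = -18665 + 19044 = 379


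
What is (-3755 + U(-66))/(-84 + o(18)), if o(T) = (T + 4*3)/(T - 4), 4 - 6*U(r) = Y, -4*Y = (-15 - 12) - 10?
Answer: 210329/4584 ≈ 45.883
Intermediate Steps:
Y = 37/4 (Y = -((-15 - 12) - 10)/4 = -(-27 - 10)/4 = -¼*(-37) = 37/4 ≈ 9.2500)
U(r) = -7/8 (U(r) = ⅔ - ⅙*37/4 = ⅔ - 37/24 = -7/8)
o(T) = (12 + T)/(-4 + T) (o(T) = (T + 12)/(-4 + T) = (12 + T)/(-4 + T))
(-3755 + U(-66))/(-84 + o(18)) = (-3755 - 7/8)/(-84 + (12 + 18)/(-4 + 18)) = -30047/(8*(-84 + 30/14)) = -30047/(8*(-84 + (1/14)*30)) = -30047/(8*(-84 + 15/7)) = -30047/(8*(-573/7)) = -30047/8*(-7/573) = 210329/4584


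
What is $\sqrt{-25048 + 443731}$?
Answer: $\sqrt{418683} \approx 647.06$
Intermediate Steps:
$\sqrt{-25048 + 443731} = \sqrt{418683}$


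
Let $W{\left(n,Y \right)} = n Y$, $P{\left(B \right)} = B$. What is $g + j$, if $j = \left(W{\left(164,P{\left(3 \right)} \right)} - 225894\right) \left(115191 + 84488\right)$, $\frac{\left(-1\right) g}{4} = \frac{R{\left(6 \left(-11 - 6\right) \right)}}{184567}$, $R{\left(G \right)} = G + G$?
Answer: $- \frac{8307000018329370}{184567} \approx -4.5008 \cdot 10^{10}$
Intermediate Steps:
$R{\left(G \right)} = 2 G$
$W{\left(n,Y \right)} = Y n$
$g = \frac{816}{184567}$ ($g = - 4 \frac{2 \cdot 6 \left(-11 - 6\right)}{184567} = - 4 \cdot 2 \cdot 6 \left(-17\right) \frac{1}{184567} = - 4 \cdot 2 \left(-102\right) \frac{1}{184567} = - 4 \left(\left(-204\right) \frac{1}{184567}\right) = \left(-4\right) \left(- \frac{204}{184567}\right) = \frac{816}{184567} \approx 0.0044212$)
$j = -45008045958$ ($j = \left(3 \cdot 164 - 225894\right) \left(115191 + 84488\right) = \left(492 - 225894\right) 199679 = \left(-225402\right) 199679 = -45008045958$)
$g + j = \frac{816}{184567} - 45008045958 = - \frac{8307000018329370}{184567}$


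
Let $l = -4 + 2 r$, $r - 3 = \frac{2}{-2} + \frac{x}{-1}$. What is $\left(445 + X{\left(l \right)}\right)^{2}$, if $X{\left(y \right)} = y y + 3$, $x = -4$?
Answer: $262144$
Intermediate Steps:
$r = 6$ ($r = 3 + \left(\frac{2}{-2} - \frac{4}{-1}\right) = 3 + \left(2 \left(- \frac{1}{2}\right) - -4\right) = 3 + \left(-1 + 4\right) = 3 + 3 = 6$)
$l = 8$ ($l = -4 + 2 \cdot 6 = -4 + 12 = 8$)
$X{\left(y \right)} = 3 + y^{2}$ ($X{\left(y \right)} = y^{2} + 3 = 3 + y^{2}$)
$\left(445 + X{\left(l \right)}\right)^{2} = \left(445 + \left(3 + 8^{2}\right)\right)^{2} = \left(445 + \left(3 + 64\right)\right)^{2} = \left(445 + 67\right)^{2} = 512^{2} = 262144$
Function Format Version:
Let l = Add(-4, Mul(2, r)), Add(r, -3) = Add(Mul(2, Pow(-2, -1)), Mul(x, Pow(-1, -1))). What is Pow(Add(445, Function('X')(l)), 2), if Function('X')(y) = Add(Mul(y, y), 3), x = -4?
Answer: 262144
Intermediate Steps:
r = 6 (r = Add(3, Add(Mul(2, Pow(-2, -1)), Mul(-4, Pow(-1, -1)))) = Add(3, Add(Mul(2, Rational(-1, 2)), Mul(-4, -1))) = Add(3, Add(-1, 4)) = Add(3, 3) = 6)
l = 8 (l = Add(-4, Mul(2, 6)) = Add(-4, 12) = 8)
Function('X')(y) = Add(3, Pow(y, 2)) (Function('X')(y) = Add(Pow(y, 2), 3) = Add(3, Pow(y, 2)))
Pow(Add(445, Function('X')(l)), 2) = Pow(Add(445, Add(3, Pow(8, 2))), 2) = Pow(Add(445, Add(3, 64)), 2) = Pow(Add(445, 67), 2) = Pow(512, 2) = 262144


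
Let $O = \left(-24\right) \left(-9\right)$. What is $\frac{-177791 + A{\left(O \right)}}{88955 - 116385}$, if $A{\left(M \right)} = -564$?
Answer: $\frac{35671}{5486} \approx 6.5022$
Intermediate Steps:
$O = 216$
$\frac{-177791 + A{\left(O \right)}}{88955 - 116385} = \frac{-177791 - 564}{88955 - 116385} = - \frac{178355}{-27430} = \left(-178355\right) \left(- \frac{1}{27430}\right) = \frac{35671}{5486}$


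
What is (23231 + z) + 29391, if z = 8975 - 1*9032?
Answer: 52565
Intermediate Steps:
z = -57 (z = 8975 - 9032 = -57)
(23231 + z) + 29391 = (23231 - 57) + 29391 = 23174 + 29391 = 52565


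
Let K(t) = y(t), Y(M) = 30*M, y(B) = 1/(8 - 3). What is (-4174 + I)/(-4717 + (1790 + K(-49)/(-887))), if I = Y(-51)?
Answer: 549940/282201 ≈ 1.9488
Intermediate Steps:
y(B) = 1/5
I = -1530 (I = 30*(-51) = -1530)
K(t) = 1/5
(-4174 + I)/(-4717 + (1790 + K(-49)/(-887))) = (-4174 - 1530)/(-4717 + (1790 + (1/5)/(-887))) = -5704/(-4717 + (1790 + (1/5)*(-1/887))) = -5704/(-4717 + (1790 - 1/4435)) = -5704/(-4717 + 7938649/4435) = -5704/(-12981246/4435) = -5704*(-4435/12981246) = 549940/282201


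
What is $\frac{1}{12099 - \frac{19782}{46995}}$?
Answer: $\frac{15665}{189524241} \approx 8.2654 \cdot 10^{-5}$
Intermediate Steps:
$\frac{1}{12099 - \frac{19782}{46995}} = \frac{1}{12099 - \frac{6594}{15665}} = \frac{1}{\frac{189524241}{15665}} = \frac{15665}{189524241}$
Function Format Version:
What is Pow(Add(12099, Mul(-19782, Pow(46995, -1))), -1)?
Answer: Rational(15665, 189524241) ≈ 8.2654e-5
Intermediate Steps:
Pow(Add(12099, Mul(-19782, Pow(46995, -1))), -1) = Pow(Add(12099, Mul(-19782, Rational(1, 46995))), -1) = Pow(Add(12099, Rational(-6594, 15665)), -1) = Pow(Rational(189524241, 15665), -1) = Rational(15665, 189524241)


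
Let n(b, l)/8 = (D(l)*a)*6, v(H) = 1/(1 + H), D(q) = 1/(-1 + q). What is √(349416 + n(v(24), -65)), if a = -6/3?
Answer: 2*√10569878/11 ≈ 591.12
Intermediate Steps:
a = -2 (a = -6*⅓ = -2)
n(b, l) = -96/(-1 + l) (n(b, l) = 8*((-2/(-1 + l))*6) = 8*(-2/(-1 + l)*6) = 8*(-12/(-1 + l)) = -96/(-1 + l))
√(349416 + n(v(24), -65)) = √(349416 - 96/(-1 - 65)) = √(349416 - 96/(-66)) = √(349416 - 96*(-1/66)) = √(349416 + 16/11) = √(3843592/11) = 2*√10569878/11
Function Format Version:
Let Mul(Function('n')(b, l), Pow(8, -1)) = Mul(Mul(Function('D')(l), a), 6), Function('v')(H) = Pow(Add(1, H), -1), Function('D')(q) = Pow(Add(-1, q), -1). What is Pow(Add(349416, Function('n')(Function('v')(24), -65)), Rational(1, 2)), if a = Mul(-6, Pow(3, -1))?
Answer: Mul(Rational(2, 11), Pow(10569878, Rational(1, 2))) ≈ 591.12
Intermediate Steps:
a = -2 (a = Mul(-6, Rational(1, 3)) = -2)
Function('n')(b, l) = Mul(-96, Pow(Add(-1, l), -1)) (Function('n')(b, l) = Mul(8, Mul(Mul(Pow(Add(-1, l), -1), -2), 6)) = Mul(8, Mul(Mul(-2, Pow(Add(-1, l), -1)), 6)) = Mul(8, Mul(-12, Pow(Add(-1, l), -1))) = Mul(-96, Pow(Add(-1, l), -1)))
Pow(Add(349416, Function('n')(Function('v')(24), -65)), Rational(1, 2)) = Pow(Add(349416, Mul(-96, Pow(Add(-1, -65), -1))), Rational(1, 2)) = Pow(Add(349416, Mul(-96, Pow(-66, -1))), Rational(1, 2)) = Pow(Add(349416, Mul(-96, Rational(-1, 66))), Rational(1, 2)) = Pow(Add(349416, Rational(16, 11)), Rational(1, 2)) = Pow(Rational(3843592, 11), Rational(1, 2)) = Mul(Rational(2, 11), Pow(10569878, Rational(1, 2)))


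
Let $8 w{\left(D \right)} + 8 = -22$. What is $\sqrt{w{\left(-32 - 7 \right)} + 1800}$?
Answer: $\frac{\sqrt{7185}}{2} \approx 42.382$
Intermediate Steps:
$w{\left(D \right)} = - \frac{15}{4}$ ($w{\left(D \right)} = -1 + \frac{1}{8} \left(-22\right) = -1 - \frac{11}{4} = - \frac{15}{4}$)
$\sqrt{w{\left(-32 - 7 \right)} + 1800} = \sqrt{- \frac{15}{4} + 1800} = \sqrt{\frac{7185}{4}} = \frac{\sqrt{7185}}{2}$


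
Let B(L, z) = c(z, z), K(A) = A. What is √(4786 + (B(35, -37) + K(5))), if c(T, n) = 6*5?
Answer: √4821 ≈ 69.433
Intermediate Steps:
c(T, n) = 30
B(L, z) = 30
√(4786 + (B(35, -37) + K(5))) = √(4786 + (30 + 5)) = √(4786 + 35) = √4821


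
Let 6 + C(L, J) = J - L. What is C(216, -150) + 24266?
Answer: 23894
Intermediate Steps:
C(L, J) = -6 + J - L (C(L, J) = -6 + (J - L) = -6 + J - L)
C(216, -150) + 24266 = (-6 - 150 - 1*216) + 24266 = (-6 - 150 - 216) + 24266 = -372 + 24266 = 23894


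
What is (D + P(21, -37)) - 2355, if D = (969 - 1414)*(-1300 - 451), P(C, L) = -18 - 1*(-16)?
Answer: 776838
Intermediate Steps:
P(C, L) = -2 (P(C, L) = -18 + 16 = -2)
D = 779195 (D = -445*(-1751) = 779195)
(D + P(21, -37)) - 2355 = (779195 - 2) - 2355 = 779193 - 2355 = 776838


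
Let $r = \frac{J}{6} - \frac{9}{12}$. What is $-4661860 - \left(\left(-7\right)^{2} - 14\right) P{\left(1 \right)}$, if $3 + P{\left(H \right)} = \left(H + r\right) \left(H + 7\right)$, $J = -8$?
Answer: $- \frac{13984355}{3} \approx -4.6614 \cdot 10^{6}$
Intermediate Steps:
$r = - \frac{25}{12}$ ($r = - \frac{8}{6} - \frac{9}{12} = \left(-8\right) \frac{1}{6} - \frac{3}{4} = - \frac{4}{3} - \frac{3}{4} = - \frac{25}{12} \approx -2.0833$)
$P{\left(H \right)} = -3 + \left(7 + H\right) \left(- \frac{25}{12} + H\right)$ ($P{\left(H \right)} = -3 + \left(H - \frac{25}{12}\right) \left(H + 7\right) = -3 + \left(- \frac{25}{12} + H\right) \left(7 + H\right) = -3 + \left(7 + H\right) \left(- \frac{25}{12} + H\right)$)
$-4661860 - \left(\left(-7\right)^{2} - 14\right) P{\left(1 \right)} = -4661860 - \left(\left(-7\right)^{2} - 14\right) \left(- \frac{211}{12} + 1^{2} + \frac{59}{12} \cdot 1\right) = -4661860 - \left(49 - 14\right) \left(- \frac{211}{12} + 1 + \frac{59}{12}\right) = -4661860 - 35 \left(- \frac{35}{3}\right) = -4661860 - - \frac{1225}{3} = -4661860 + \frac{1225}{3} = - \frac{13984355}{3}$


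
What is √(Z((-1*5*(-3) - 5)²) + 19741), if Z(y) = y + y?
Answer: 17*√69 ≈ 141.21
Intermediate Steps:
Z(y) = 2*y
√(Z((-1*5*(-3) - 5)²) + 19741) = √(2*(-1*5*(-3) - 5)² + 19741) = √(2*(-5*(-3) - 5)² + 19741) = √(2*(15 - 5)² + 19741) = √(2*10² + 19741) = √(2*100 + 19741) = √(200 + 19741) = √19941 = 17*√69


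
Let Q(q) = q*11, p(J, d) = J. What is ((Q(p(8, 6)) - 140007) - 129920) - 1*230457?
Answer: -500296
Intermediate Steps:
Q(q) = 11*q
((Q(p(8, 6)) - 140007) - 129920) - 1*230457 = ((11*8 - 140007) - 129920) - 1*230457 = ((88 - 140007) - 129920) - 230457 = (-139919 - 129920) - 230457 = -269839 - 230457 = -500296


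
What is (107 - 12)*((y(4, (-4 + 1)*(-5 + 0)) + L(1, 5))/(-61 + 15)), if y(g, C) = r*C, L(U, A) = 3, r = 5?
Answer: -3705/23 ≈ -161.09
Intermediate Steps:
y(g, C) = 5*C
(107 - 12)*((y(4, (-4 + 1)*(-5 + 0)) + L(1, 5))/(-61 + 15)) = (107 - 12)*((5*((-4 + 1)*(-5 + 0)) + 3)/(-61 + 15)) = 95*((5*(-3*(-5)) + 3)/(-46)) = 95*((5*15 + 3)*(-1/46)) = 95*((75 + 3)*(-1/46)) = 95*(78*(-1/46)) = 95*(-39/23) = -3705/23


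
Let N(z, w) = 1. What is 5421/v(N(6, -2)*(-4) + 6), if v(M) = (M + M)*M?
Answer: 5421/8 ≈ 677.63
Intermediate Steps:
v(M) = 2*M² (v(M) = (2*M)*M = 2*M²)
5421/v(N(6, -2)*(-4) + 6) = 5421/((2*(1*(-4) + 6)²)) = 5421/((2*(-4 + 6)²)) = 5421/((2*2²)) = 5421/((2*4)) = 5421/8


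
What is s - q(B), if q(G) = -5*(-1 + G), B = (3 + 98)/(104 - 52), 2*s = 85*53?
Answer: 117375/52 ≈ 2257.2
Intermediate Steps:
s = 4505/2 (s = (85*53)/2 = (½)*4505 = 4505/2 ≈ 2252.5)
B = 101/52 ≈ 1.9423
q(G) = 5 - 5*G
s - q(B) = 4505/2 - (5 - 5*101/52) = 4505/2 - (5 - 505/52) = 4505/2 - 1*(-245/52) = 4505/2 + 245/52 = 117375/52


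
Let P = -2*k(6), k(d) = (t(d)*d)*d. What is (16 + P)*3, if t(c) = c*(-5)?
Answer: 6528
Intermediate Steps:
t(c) = -5*c
k(d) = -5*d³ (k(d) = ((-5*d)*d)*d = (-5*d²)*d = -5*d³)
P = 2160 (P = -(-10)*6³ = -(-10)*216 = -2*(-1080) = 2160)
(16 + P)*3 = (16 + 2160)*3 = 2176*3 = 6528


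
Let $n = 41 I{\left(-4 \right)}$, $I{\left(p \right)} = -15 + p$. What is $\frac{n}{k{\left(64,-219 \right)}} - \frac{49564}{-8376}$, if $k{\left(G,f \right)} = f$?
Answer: $\frac{1448285}{152862} \approx 9.4745$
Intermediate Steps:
$n = -779$ ($n = 41 \left(-15 - 4\right) = 41 \left(-19\right) = -779$)
$\frac{n}{k{\left(64,-219 \right)}} - \frac{49564}{-8376} = - \frac{779}{-219} - \frac{49564}{-8376} = \left(-779\right) \left(- \frac{1}{219}\right) - - \frac{12391}{2094} = \frac{779}{219} + \frac{12391}{2094} = \frac{1448285}{152862}$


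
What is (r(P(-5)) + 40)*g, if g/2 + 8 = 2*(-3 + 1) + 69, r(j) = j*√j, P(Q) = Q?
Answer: 4560 - 570*I*√5 ≈ 4560.0 - 1274.6*I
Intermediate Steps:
r(j) = j^(3/2)
g = 114 (g = -16 + 2*(2*(-3 + 1) + 69) = -16 + 2*(2*(-2) + 69) = -16 + 2*(-4 + 69) = -16 + 2*65 = -16 + 130 = 114)
(r(P(-5)) + 40)*g = ((-5)^(3/2) + 40)*114 = (-5*I*√5 + 40)*114 = (40 - 5*I*√5)*114 = 4560 - 570*I*√5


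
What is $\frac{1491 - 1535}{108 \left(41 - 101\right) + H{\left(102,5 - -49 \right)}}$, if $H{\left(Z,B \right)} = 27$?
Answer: $\frac{44}{6453} \approx 0.0068185$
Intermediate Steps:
$\frac{1491 - 1535}{108 \left(41 - 101\right) + H{\left(102,5 - -49 \right)}} = \frac{1491 - 1535}{108 \left(41 - 101\right) + 27} = - \frac{44}{108 \left(-60\right) + 27} = - \frac{44}{-6480 + 27} = - \frac{44}{-6453} = \left(-44\right) \left(- \frac{1}{6453}\right) = \frac{44}{6453}$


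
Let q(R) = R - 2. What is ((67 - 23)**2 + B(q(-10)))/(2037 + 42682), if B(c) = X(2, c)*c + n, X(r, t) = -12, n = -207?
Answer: 1873/44719 ≈ 0.041884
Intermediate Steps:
q(R) = -2 + R
B(c) = -207 - 12*c (B(c) = -12*c - 207 = -207 - 12*c)
((67 - 23)**2 + B(q(-10)))/(2037 + 42682) = ((67 - 23)**2 + (-207 - 12*(-2 - 10)))/(2037 + 42682) = (44**2 + (-207 - 12*(-12)))/44719 = (1936 + (-207 + 144))*(1/44719) = (1936 - 63)*(1/44719) = 1873*(1/44719) = 1873/44719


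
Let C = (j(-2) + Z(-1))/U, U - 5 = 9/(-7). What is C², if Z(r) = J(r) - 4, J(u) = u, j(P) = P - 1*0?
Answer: 2401/676 ≈ 3.5518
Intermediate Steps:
j(P) = P (j(P) = P + 0 = P)
U = 26/7 (U = 5 + 9/(-7) = 5 + 9*(-⅐) = 5 - 9/7 = 26/7 ≈ 3.7143)
Z(r) = -4 + r (Z(r) = r - 4 = -4 + r)
C = -49/26 (C = (-2 + (-4 - 1))/(26/7) = 7*(-2 - 5)/26 = (7/26)*(-7) = -49/26 ≈ -1.8846)
C² = (-49/26)² = 2401/676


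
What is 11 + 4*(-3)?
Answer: -1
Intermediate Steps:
11 + 4*(-3) = 11 - 12 = -1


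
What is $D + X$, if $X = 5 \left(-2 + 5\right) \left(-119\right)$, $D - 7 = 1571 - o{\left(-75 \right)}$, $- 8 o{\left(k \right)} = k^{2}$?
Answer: $\frac{3969}{8} \approx 496.13$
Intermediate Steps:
$o{\left(k \right)} = - \frac{k^{2}}{8}$
$D = \frac{18249}{8}$ ($D = 7 + \left(1571 - - \frac{\left(-75\right)^{2}}{8}\right) = 7 + \left(1571 - \left(- \frac{1}{8}\right) 5625\right) = 7 + \left(1571 - - \frac{5625}{8}\right) = 7 + \left(1571 + \frac{5625}{8}\right) = 7 + \frac{18193}{8} = \frac{18249}{8} \approx 2281.1$)
$X = -1785$ ($X = 5 \cdot 3 \left(-119\right) = 15 \left(-119\right) = -1785$)
$D + X = \frac{18249}{8} - 1785 = \frac{3969}{8}$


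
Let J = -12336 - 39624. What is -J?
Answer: 51960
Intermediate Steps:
J = -51960
-J = -1*(-51960) = 51960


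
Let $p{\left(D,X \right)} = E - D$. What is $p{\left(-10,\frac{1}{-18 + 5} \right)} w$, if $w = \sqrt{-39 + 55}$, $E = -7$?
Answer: $12$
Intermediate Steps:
$p{\left(D,X \right)} = -7 - D$
$w = 4$ ($w = \sqrt{16} = 4$)
$p{\left(-10,\frac{1}{-18 + 5} \right)} w = \left(-7 - -10\right) 4 = \left(-7 + 10\right) 4 = 3 \cdot 4 = 12$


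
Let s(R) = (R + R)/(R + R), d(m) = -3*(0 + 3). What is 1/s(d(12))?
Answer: 1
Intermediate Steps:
d(m) = -9 (d(m) = -3*3 = -9)
s(R) = 1 (s(R) = (2*R)/((2*R)) = (2*R)*(1/(2*R)) = 1)
1/s(d(12)) = 1/1 = 1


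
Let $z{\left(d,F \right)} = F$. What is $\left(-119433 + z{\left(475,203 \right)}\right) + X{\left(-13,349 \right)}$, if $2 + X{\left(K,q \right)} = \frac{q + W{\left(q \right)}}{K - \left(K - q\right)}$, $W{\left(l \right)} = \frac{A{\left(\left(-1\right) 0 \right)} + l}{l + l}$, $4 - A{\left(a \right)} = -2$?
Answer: $- \frac{29044909707}{243602} \approx -1.1923 \cdot 10^{5}$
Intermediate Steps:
$A{\left(a \right)} = 6$ ($A{\left(a \right)} = 4 - -2 = 4 + 2 = 6$)
$W{\left(l \right)} = \frac{6 + l}{2 l}$ ($W{\left(l \right)} = \frac{6 + l}{l + l} = \frac{6 + l}{2 l}$)
$X{\left(K,q \right)} = -2 + \frac{q + \frac{6 + q}{2 q}}{q}$ ($X{\left(K,q \right)} = -2 + \frac{q + \frac{6 + q}{2 q}}{K - \left(K - q\right)} = -2 + \frac{q + \frac{6 + q}{2 q}}{q}$)
$\left(-119433 + z{\left(475,203 \right)}\right) + X{\left(-13,349 \right)} = \left(-119433 + 203\right) + \frac{3 + \frac{1}{2} \cdot 349 - 349^{2}}{121801} = -119230 + \frac{3 + \frac{349}{2} - 121801}{121801} = -119230 + \frac{1}{121801} \left(- \frac{243247}{2}\right) = -119230 - \frac{243247}{243602} = - \frac{29044909707}{243602}$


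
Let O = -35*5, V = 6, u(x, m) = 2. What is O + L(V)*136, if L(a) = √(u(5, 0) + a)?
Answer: -175 + 272*√2 ≈ 209.67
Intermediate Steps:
O = -175
L(a) = √(2 + a)
O + L(V)*136 = -175 + √(2 + 6)*136 = -175 + √8*136 = -175 + (2*√2)*136 = -175 + 272*√2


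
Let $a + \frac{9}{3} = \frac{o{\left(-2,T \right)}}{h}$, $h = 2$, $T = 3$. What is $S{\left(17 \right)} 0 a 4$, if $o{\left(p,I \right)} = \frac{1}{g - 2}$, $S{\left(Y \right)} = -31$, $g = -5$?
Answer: $0$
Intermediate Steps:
$o{\left(p,I \right)} = - \frac{1}{7}$ ($o{\left(p,I \right)} = \frac{1}{-5 - 2} = \frac{1}{-7} = - \frac{1}{7}$)
$a = - \frac{43}{14}$ ($a = -3 - \frac{1}{7 \cdot 2} = -3 - \frac{1}{14} = - \frac{43}{14} \approx -3.0714$)
$S{\left(17 \right)} 0 a 4 = - 31 \cdot 0 \left(- \frac{43}{14}\right) 4 = - 31 \cdot 0 \cdot 4 = \left(-31\right) 0 = 0$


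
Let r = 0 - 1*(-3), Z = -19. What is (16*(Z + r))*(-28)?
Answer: 7168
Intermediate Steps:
r = 3 (r = 0 + 3 = 3)
(16*(Z + r))*(-28) = (16*(-19 + 3))*(-28) = (16*(-16))*(-28) = -256*(-28) = 7168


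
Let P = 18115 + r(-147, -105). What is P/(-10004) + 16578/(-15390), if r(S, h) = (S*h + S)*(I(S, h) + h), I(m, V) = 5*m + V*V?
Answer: -44385093803/2851140 ≈ -15567.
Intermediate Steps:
I(m, V) = V² + 5*m (I(m, V) = 5*m + V² = V² + 5*m)
r(S, h) = (S + S*h)*(h + h² + 5*S) (r(S, h) = (S*h + S)*((h² + 5*S) + h) = (S + S*h)*(h + h² + 5*S))
P = 155726395 (P = 18115 - 147*(-105 + 2*(-105)² + 5*(-147) - 105*((-105)² + 5*(-147))) = 18115 - 147*(-105 + 2*11025 - 735 - 105*(11025 - 735)) = 18115 - 147*(-105 + 22050 - 735 - 105*10290) = 18115 - 147*(-105 + 22050 - 735 - 1080450) = 18115 - 147*(-1059240) = 18115 + 155708280 = 155726395)
P/(-10004) + 16578/(-15390) = 155726395/(-10004) + 16578/(-15390) = 155726395*(-1/10004) + 16578*(-1/15390) = -155726395/10004 - 307/285 = -44385093803/2851140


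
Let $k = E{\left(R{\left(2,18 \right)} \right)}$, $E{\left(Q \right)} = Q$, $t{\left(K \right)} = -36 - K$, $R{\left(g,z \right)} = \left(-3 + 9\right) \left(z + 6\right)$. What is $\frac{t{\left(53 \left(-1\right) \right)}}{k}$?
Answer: $\frac{17}{144} \approx 0.11806$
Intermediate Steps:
$R{\left(g,z \right)} = 36 + 6 z$ ($R{\left(g,z \right)} = 6 \left(6 + z\right) = 36 + 6 z$)
$k = 144$ ($k = 36 + 6 \cdot 18 = 36 + 108 = 144$)
$\frac{t{\left(53 \left(-1\right) \right)}}{k} = \frac{-36 - 53 \left(-1\right)}{144} = \left(-36 - -53\right) \frac{1}{144} = \left(-36 + 53\right) \frac{1}{144} = 17 \cdot \frac{1}{144} = \frac{17}{144}$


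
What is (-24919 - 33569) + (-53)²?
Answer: -55679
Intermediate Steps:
(-24919 - 33569) + (-53)² = -58488 + 2809 = -55679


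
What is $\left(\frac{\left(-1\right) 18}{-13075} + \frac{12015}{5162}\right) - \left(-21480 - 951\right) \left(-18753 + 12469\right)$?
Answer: $- \frac{106894287207231}{758350} \approx -1.4096 \cdot 10^{8}$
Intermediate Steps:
$\left(\frac{\left(-1\right) 18}{-13075} + \frac{12015}{5162}\right) - \left(-21480 - 951\right) \left(-18753 + 12469\right) = \left(\left(-18\right) \left(- \frac{1}{13075}\right) + 12015 \cdot \frac{1}{5162}\right) - \left(-22431\right) \left(-6284\right) = \left(\frac{18}{13075} + \frac{135}{58}\right) - 140956404 = \frac{1766169}{758350} - 140956404 = - \frac{106894287207231}{758350}$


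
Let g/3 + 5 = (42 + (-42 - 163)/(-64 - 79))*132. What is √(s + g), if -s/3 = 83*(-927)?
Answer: 10*√419133/13 ≈ 498.00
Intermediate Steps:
g = 223401/13 (g = -15 + 3*((42 + (-42 - 163)/(-64 - 79))*132) = -15 + 3*((42 - 205/(-143))*132) = -15 + 3*((42 - 205*(-1/143))*132) = -15 + 3*((42 + 205/143)*132) = -15 + 3*((6211/143)*132) = -15 + 3*(74532/13) = -15 + 223596/13 = 223401/13 ≈ 17185.)
s = 230823 (s = -249*(-927) = -3*(-76941) = 230823)
√(s + g) = √(230823 + 223401/13) = √(3224100/13) = 10*√419133/13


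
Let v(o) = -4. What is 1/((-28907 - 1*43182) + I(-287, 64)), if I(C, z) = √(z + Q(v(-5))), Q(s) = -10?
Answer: -72089/5196823867 - 3*√6/5196823867 ≈ -1.3873e-5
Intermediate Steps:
I(C, z) = √(-10 + z) (I(C, z) = √(z - 10) = √(-10 + z))
1/((-28907 - 1*43182) + I(-287, 64)) = 1/((-28907 - 1*43182) + √(-10 + 64)) = 1/((-28907 - 43182) + √54) = 1/(-72089 + 3*√6)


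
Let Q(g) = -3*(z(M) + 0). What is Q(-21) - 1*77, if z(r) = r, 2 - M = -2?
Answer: -89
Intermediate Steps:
M = 4 (M = 2 - 1*(-2) = 2 + 2 = 4)
Q(g) = -12 (Q(g) = -3*(4 + 0) = -3*4 = -12)
Q(-21) - 1*77 = -12 - 1*77 = -12 - 77 = -89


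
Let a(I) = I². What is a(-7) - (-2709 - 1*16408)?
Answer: 19166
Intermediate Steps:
a(-7) - (-2709 - 1*16408) = (-7)² - (-2709 - 1*16408) = 49 - (-2709 - 16408) = 49 - 1*(-19117) = 49 + 19117 = 19166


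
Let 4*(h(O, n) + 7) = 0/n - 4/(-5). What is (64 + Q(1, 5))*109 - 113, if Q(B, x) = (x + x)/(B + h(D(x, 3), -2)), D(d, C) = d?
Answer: 193577/29 ≈ 6675.1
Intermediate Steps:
h(O, n) = -34/5 (h(O, n) = -7 + (0/n - 4/(-5))/4 = -7 + (0 - 4*(-1/5))/4 = -7 + (0 + 4/5)/4 = -7 + (1/4)*(4/5) = -7 + 1/5 = -34/5)
Q(B, x) = 2*x/(-34/5 + B) (Q(B, x) = (x + x)/(B - 34/5) = (2*x)/(-34/5 + B) = 2*x/(-34/5 + B))
(64 + Q(1, 5))*109 - 113 = (64 + 10*5/(-34 + 5*1))*109 - 113 = (64 + 10*5/(-34 + 5))*109 - 113 = (64 + 10*5/(-29))*109 - 113 = (64 + 10*5*(-1/29))*109 - 113 = (64 - 50/29)*109 - 113 = (1806/29)*109 - 113 = 196854/29 - 113 = 193577/29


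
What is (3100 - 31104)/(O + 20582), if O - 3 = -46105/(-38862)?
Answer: -1088291448/800020375 ≈ -1.3603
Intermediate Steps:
O = 162691/38862 (O = 3 - 46105/(-38862) = 3 - 46105*(-1/38862) = 3 + 46105/38862 = 162691/38862 ≈ 4.1864)
(3100 - 31104)/(O + 20582) = (3100 - 31104)/(162691/38862 + 20582) = -28004/800020375/38862 = -28004*38862/800020375 = -1088291448/800020375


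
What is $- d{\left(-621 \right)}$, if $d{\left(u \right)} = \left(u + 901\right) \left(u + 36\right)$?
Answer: $163800$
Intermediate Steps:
$d{\left(u \right)} = \left(36 + u\right) \left(901 + u\right)$ ($d{\left(u \right)} = \left(901 + u\right) \left(36 + u\right) = \left(36 + u\right) \left(901 + u\right)$)
$- d{\left(-621 \right)} = - (32436 + \left(-621\right)^{2} + 937 \left(-621\right)) = - (32436 + 385641 - 581877) = \left(-1\right) \left(-163800\right) = 163800$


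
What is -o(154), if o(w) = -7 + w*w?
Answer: -23709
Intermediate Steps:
o(w) = -7 + w**2
-o(154) = -(-7 + 154**2) = -(-7 + 23716) = -1*23709 = -23709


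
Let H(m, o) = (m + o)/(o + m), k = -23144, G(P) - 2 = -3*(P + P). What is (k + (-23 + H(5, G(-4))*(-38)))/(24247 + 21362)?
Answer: -7735/15203 ≈ -0.50878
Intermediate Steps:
G(P) = 2 - 6*P (G(P) = 2 - 3*(P + P) = 2 - 6*P)
H(m, o) = 1 (H(m, o) = (m + o)/(m + o) = 1)
(k + (-23 + H(5, G(-4))*(-38)))/(24247 + 21362) = (-23144 + (-23 + 1*(-38)))/(24247 + 21362) = (-23144 + (-23 - 38))/45609 = (-23144 - 61)*(1/45609) = -23205*1/45609 = -7735/15203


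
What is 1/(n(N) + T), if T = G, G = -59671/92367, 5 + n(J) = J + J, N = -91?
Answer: -92367/17332300 ≈ -0.0053292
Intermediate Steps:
n(J) = -5 + 2*J (n(J) = -5 + (J + J) = -5 + 2*J)
G = -59671/92367 (G = -59671*1/92367 = -59671/92367 ≈ -0.64602)
T = -59671/92367 ≈ -0.64602
1/(n(N) + T) = 1/((-5 + 2*(-91)) - 59671/92367) = 1/((-5 - 182) - 59671/92367) = 1/(-187 - 59671/92367) = 1/(-17332300/92367) = -92367/17332300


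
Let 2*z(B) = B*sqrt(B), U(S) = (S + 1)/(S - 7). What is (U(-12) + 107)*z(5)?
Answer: 5110*sqrt(5)/19 ≈ 601.38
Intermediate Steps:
U(S) = (1 + S)/(-7 + S)
z(B) = B**(3/2)/2 (z(B) = (B*sqrt(B))/2 = B**(3/2)/2)
(U(-12) + 107)*z(5) = ((1 - 12)/(-7 - 12) + 107)*(5**(3/2)/2) = (-11/(-19) + 107)*((5*sqrt(5))/2) = (-1/19*(-11) + 107)*(5*sqrt(5)/2) = (11/19 + 107)*(5*sqrt(5)/2) = 2044*(5*sqrt(5)/2)/19 = 5110*sqrt(5)/19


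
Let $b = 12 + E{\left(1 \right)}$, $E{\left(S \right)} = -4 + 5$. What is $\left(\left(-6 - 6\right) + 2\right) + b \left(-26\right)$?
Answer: $-348$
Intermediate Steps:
$E{\left(S \right)} = 1$
$b = 13$ ($b = 12 + 1 = 13$)
$\left(\left(-6 - 6\right) + 2\right) + b \left(-26\right) = \left(\left(-6 - 6\right) + 2\right) + 13 \left(-26\right) = \left(-12 + 2\right) - 338 = -10 - 338 = -348$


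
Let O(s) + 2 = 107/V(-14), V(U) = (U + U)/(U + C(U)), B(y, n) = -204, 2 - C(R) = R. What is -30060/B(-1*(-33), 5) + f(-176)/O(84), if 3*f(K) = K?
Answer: 1056413/6885 ≈ 153.44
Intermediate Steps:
f(K) = K/3
C(R) = 2 - R
V(U) = U (V(U) = (U + U)/(U + (2 - U)) = (2*U)/2 = (2*U)*(½) = U)
O(s) = -135/14 (O(s) = -2 + 107/(-14) = -2 + 107*(-1/14) = -2 - 107/14 = -135/14)
-30060/B(-1*(-33), 5) + f(-176)/O(84) = -30060/(-204) + ((⅓)*(-176))/(-135/14) = -30060*(-1/204) - 176/3*(-14/135) = 2505/17 + 2464/405 = 1056413/6885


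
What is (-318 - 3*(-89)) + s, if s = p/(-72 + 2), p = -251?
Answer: -3319/70 ≈ -47.414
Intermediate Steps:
s = 251/70 (s = -251/(-72 + 2) = -251/(-70) = -251*(-1/70) = 251/70 ≈ 3.5857)
(-318 - 3*(-89)) + s = (-318 - 3*(-89)) + 251/70 = (-318 + 267) + 251/70 = -51 + 251/70 = -3319/70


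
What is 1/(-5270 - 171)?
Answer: -1/5441 ≈ -0.00018379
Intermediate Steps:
1/(-5270 - 171) = 1/(-5441) = -1/5441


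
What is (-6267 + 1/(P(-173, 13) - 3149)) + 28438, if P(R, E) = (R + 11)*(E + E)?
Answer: 163200730/7361 ≈ 22171.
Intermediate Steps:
P(R, E) = 2*E*(11 + R) (P(R, E) = (11 + R)*(2*E) = 2*E*(11 + R))
(-6267 + 1/(P(-173, 13) - 3149)) + 28438 = (-6267 + 1/(2*13*(11 - 173) - 3149)) + 28438 = (-6267 + 1/(2*13*(-162) - 3149)) + 28438 = (-6267 + 1/(-4212 - 3149)) + 28438 = (-6267 + 1/(-7361)) + 28438 = (-6267 - 1/7361) + 28438 = -46131388/7361 + 28438 = 163200730/7361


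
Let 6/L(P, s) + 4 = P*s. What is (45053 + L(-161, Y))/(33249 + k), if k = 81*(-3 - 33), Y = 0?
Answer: 90103/60666 ≈ 1.4852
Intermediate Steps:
L(P, s) = 6/(-4 + P*s)
k = -2916 (k = 81*(-36) = -2916)
(45053 + L(-161, Y))/(33249 + k) = (45053 + 6/(-4 - 161*0))/(33249 - 2916) = (45053 + 6/(-4 + 0))/30333 = (45053 + 6/(-4))*(1/30333) = (45053 + 6*(-¼))*(1/30333) = (45053 - 3/2)*(1/30333) = (90103/2)*(1/30333) = 90103/60666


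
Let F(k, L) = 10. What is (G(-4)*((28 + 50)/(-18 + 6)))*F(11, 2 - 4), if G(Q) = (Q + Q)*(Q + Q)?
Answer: -4160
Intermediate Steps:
G(Q) = 4*Q² (G(Q) = (2*Q)*(2*Q) = 4*Q²)
(G(-4)*((28 + 50)/(-18 + 6)))*F(11, 2 - 4) = ((4*(-4)²)*((28 + 50)/(-18 + 6)))*10 = ((4*16)*(78/(-12)))*10 = (64*(78*(-1/12)))*10 = (64*(-13/2))*10 = -416*10 = -4160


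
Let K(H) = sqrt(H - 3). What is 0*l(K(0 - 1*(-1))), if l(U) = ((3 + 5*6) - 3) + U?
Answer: 0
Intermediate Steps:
K(H) = sqrt(-3 + H)
l(U) = 30 + U (l(U) = ((3 + 30) - 3) + U = (33 - 3) + U = 30 + U)
0*l(K(0 - 1*(-1))) = 0*(30 + sqrt(-3 + (0 - 1*(-1)))) = 0*(30 + sqrt(-3 + (0 + 1))) = 0*(30 + sqrt(-3 + 1)) = 0*(30 + sqrt(-2)) = 0*(30 + I*sqrt(2)) = 0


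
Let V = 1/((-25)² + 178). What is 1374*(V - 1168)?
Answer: -1288678722/803 ≈ -1.6048e+6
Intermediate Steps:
V = 1/803 (V = 1/(625 + 178) = 1/803 ≈ 0.0012453)
1374*(V - 1168) = 1374*(1/803 - 1168) = 1374*(-937903/803) = -1288678722/803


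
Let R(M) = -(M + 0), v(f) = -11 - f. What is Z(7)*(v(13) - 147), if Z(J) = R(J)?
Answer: 1197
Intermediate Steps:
R(M) = -M
Z(J) = -J
Z(7)*(v(13) - 147) = (-1*7)*((-11 - 1*13) - 147) = -7*((-11 - 13) - 147) = -7*(-24 - 147) = -7*(-171) = 1197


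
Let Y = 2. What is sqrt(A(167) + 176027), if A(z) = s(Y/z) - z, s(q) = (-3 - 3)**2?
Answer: 6*sqrt(4886) ≈ 419.40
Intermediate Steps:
s(q) = 36 (s(q) = (-6)**2 = 36)
A(z) = 36 - z
sqrt(A(167) + 176027) = sqrt((36 - 1*167) + 176027) = sqrt((36 - 167) + 176027) = sqrt(-131 + 176027) = sqrt(175896) = 6*sqrt(4886)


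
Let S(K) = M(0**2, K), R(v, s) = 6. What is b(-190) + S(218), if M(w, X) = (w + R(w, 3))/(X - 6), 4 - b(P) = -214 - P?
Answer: 2971/106 ≈ 28.028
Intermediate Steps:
b(P) = 218 + P (b(P) = 4 - (-214 - P) = 4 + (214 + P) = 218 + P)
M(w, X) = (6 + w)/(-6 + X) (M(w, X) = (w + 6)/(X - 6) = (6 + w)/(-6 + X))
S(K) = 6/(-6 + K) (S(K) = (6 + 0**2)/(-6 + K) = (6 + 0)/(-6 + K) = 6/(-6 + K))
b(-190) + S(218) = (218 - 190) + 6/(-6 + 218) = 28 + 6/212 = 28 + 6*(1/212) = 28 + 3/106 = 2971/106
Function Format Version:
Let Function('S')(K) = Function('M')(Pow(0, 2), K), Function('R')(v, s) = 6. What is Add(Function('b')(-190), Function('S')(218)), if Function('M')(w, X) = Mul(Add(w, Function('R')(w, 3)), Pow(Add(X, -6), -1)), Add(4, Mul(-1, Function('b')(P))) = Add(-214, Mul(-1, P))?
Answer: Rational(2971, 106) ≈ 28.028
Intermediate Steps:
Function('b')(P) = Add(218, P) (Function('b')(P) = Add(4, Mul(-1, Add(-214, Mul(-1, P)))) = Add(4, Add(214, P)) = Add(218, P))
Function('M')(w, X) = Mul(Pow(Add(-6, X), -1), Add(6, w)) (Function('M')(w, X) = Mul(Add(w, 6), Pow(Add(X, -6), -1)) = Mul(Add(6, w), Pow(Add(-6, X), -1)) = Mul(Pow(Add(-6, X), -1), Add(6, w)))
Function('S')(K) = Mul(6, Pow(Add(-6, K), -1)) (Function('S')(K) = Mul(Pow(Add(-6, K), -1), Add(6, Pow(0, 2))) = Mul(Pow(Add(-6, K), -1), Add(6, 0)) = Mul(Pow(Add(-6, K), -1), 6) = Mul(6, Pow(Add(-6, K), -1)))
Add(Function('b')(-190), Function('S')(218)) = Add(Add(218, -190), Mul(6, Pow(Add(-6, 218), -1))) = Add(28, Mul(6, Pow(212, -1))) = Add(28, Mul(6, Rational(1, 212))) = Add(28, Rational(3, 106)) = Rational(2971, 106)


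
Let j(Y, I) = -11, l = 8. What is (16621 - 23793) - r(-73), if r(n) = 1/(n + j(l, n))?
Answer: -602447/84 ≈ -7172.0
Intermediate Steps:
r(n) = 1/(-11 + n) (r(n) = 1/(n - 11) = 1/(-11 + n))
(16621 - 23793) - r(-73) = (16621 - 23793) - 1/(-11 - 73) = -7172 - 1/(-84) = -7172 - 1*(-1/84) = -7172 + 1/84 = -602447/84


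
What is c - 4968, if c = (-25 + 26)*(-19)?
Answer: -4987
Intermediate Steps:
c = -19 (c = 1*(-19) = -19)
c - 4968 = -19 - 4968 = -4987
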